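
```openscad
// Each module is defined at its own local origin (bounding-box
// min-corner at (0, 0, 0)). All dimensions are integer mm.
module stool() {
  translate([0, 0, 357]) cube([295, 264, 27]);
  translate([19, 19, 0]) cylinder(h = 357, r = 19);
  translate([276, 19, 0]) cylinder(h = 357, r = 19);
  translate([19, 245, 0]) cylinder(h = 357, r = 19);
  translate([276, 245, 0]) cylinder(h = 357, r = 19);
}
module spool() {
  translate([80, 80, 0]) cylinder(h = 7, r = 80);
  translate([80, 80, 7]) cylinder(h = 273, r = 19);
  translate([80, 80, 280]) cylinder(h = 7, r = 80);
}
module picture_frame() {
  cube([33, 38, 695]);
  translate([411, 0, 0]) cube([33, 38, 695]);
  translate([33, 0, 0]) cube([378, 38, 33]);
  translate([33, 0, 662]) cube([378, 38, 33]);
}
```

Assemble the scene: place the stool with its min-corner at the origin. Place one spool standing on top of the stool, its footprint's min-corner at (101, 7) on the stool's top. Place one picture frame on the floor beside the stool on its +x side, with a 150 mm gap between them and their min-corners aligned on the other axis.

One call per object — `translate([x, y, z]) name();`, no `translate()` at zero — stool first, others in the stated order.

stool();
translate([101, 7, 384]) spool();
translate([445, 0, 0]) picture_frame();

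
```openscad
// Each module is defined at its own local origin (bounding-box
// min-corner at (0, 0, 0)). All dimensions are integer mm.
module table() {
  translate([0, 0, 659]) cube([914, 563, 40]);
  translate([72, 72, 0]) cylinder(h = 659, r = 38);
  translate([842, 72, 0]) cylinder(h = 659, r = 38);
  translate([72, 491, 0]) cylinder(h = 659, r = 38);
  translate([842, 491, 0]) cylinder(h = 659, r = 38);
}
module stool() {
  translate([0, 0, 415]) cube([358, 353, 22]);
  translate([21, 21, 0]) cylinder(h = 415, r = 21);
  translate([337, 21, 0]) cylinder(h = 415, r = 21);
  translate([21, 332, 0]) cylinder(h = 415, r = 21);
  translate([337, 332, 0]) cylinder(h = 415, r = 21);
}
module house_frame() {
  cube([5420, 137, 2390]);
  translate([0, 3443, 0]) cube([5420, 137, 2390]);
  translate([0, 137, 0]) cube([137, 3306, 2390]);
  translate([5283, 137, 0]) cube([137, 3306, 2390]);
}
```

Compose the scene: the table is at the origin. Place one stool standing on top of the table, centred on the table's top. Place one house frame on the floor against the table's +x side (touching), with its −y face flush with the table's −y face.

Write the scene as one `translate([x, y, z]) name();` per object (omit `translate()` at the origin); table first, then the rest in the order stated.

table();
translate([278, 105, 699]) stool();
translate([914, 0, 0]) house_frame();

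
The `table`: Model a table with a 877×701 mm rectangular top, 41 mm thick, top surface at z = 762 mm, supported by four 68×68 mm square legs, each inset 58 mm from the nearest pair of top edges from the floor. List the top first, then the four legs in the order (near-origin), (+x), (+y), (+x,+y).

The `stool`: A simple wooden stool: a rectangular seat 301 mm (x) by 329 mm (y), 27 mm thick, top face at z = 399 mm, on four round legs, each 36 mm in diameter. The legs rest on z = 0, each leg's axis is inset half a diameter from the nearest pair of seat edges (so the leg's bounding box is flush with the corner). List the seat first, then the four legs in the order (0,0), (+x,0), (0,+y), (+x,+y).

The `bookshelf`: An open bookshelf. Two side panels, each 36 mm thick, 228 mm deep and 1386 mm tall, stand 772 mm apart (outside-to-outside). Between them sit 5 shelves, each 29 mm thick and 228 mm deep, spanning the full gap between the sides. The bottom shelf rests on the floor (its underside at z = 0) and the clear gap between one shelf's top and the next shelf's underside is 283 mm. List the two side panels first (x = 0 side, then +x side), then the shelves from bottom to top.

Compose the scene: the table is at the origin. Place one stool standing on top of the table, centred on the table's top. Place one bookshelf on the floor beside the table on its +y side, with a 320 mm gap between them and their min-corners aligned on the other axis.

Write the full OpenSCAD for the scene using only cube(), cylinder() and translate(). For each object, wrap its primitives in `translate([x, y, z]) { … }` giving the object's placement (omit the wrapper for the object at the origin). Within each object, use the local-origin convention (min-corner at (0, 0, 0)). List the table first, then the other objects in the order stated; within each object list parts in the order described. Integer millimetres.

translate([0, 0, 721]) cube([877, 701, 41]);
translate([58, 58, 0]) cube([68, 68, 721]);
translate([751, 58, 0]) cube([68, 68, 721]);
translate([58, 575, 0]) cube([68, 68, 721]);
translate([751, 575, 0]) cube([68, 68, 721]);
translate([288, 186, 762]) {
  translate([0, 0, 372]) cube([301, 329, 27]);
  translate([18, 18, 0]) cylinder(h = 372, r = 18);
  translate([283, 18, 0]) cylinder(h = 372, r = 18);
  translate([18, 311, 0]) cylinder(h = 372, r = 18);
  translate([283, 311, 0]) cylinder(h = 372, r = 18);
}
translate([0, 1021, 0]) {
  cube([36, 228, 1386]);
  translate([736, 0, 0]) cube([36, 228, 1386]);
  translate([36, 0, 0]) cube([700, 228, 29]);
  translate([36, 0, 312]) cube([700, 228, 29]);
  translate([36, 0, 624]) cube([700, 228, 29]);
  translate([36, 0, 936]) cube([700, 228, 29]);
  translate([36, 0, 1248]) cube([700, 228, 29]);
}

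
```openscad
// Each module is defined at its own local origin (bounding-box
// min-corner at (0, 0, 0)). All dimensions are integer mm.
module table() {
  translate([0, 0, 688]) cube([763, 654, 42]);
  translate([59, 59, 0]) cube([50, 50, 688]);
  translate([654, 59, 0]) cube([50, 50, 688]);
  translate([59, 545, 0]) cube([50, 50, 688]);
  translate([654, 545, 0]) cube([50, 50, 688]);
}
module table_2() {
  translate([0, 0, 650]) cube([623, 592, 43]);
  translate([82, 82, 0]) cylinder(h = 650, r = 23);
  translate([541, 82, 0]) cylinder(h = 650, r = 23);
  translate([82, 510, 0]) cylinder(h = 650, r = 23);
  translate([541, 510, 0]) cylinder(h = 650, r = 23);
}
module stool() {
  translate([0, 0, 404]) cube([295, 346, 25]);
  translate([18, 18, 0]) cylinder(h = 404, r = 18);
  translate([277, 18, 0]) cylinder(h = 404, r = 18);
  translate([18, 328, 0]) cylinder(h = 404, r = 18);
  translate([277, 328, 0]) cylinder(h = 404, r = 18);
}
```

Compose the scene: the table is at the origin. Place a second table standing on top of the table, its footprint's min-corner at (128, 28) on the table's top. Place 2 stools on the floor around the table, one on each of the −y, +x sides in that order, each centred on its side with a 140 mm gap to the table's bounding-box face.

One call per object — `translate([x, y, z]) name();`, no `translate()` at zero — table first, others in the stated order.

table();
translate([128, 28, 730]) table_2();
translate([234, -486, 0]) stool();
translate([903, 154, 0]) stool();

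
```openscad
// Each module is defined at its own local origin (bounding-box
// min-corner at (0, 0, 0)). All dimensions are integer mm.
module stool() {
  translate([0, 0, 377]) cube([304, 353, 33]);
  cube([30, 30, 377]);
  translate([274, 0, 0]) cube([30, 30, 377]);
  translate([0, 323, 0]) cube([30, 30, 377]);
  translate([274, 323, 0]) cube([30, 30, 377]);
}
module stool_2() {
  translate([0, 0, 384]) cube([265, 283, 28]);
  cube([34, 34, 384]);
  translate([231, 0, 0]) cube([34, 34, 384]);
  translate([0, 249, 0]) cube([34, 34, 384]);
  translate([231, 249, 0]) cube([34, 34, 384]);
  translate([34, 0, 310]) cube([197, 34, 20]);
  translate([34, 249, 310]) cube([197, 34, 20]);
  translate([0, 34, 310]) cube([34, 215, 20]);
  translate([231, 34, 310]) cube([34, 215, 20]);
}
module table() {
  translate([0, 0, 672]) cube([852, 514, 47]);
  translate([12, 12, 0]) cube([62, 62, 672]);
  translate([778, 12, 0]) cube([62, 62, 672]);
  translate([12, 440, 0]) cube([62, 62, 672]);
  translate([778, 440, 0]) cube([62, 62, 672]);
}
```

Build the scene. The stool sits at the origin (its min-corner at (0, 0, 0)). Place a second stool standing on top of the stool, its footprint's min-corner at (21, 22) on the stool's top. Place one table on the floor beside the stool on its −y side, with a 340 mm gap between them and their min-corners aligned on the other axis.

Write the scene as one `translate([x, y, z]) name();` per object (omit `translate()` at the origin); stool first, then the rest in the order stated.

stool();
translate([21, 22, 410]) stool_2();
translate([0, -854, 0]) table();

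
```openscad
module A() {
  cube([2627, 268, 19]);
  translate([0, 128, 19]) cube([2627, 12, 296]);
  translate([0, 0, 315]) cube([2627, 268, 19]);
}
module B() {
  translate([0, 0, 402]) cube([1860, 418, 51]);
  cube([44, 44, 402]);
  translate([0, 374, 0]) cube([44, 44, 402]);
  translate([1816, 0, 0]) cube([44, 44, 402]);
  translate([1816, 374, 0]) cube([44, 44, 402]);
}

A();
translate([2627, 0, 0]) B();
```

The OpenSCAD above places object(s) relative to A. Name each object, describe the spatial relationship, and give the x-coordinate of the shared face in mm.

A is an I-beam. B is a bench. The bench is against the I-beam's +x side, with their −y faces flush. The x-coordinate of the shared face is 2627 mm.

The I-beam's +x face and the bench's −x face are both at x = 2627 mm.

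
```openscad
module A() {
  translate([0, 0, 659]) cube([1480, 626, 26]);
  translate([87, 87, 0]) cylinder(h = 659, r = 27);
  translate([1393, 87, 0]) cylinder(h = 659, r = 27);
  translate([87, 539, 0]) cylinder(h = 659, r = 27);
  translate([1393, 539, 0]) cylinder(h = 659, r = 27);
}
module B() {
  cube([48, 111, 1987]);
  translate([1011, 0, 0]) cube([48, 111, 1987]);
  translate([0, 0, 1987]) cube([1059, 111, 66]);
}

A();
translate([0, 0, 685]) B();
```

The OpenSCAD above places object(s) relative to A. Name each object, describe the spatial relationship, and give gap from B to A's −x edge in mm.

A is a table. B is a door frame. The door frame is on top of the table. The gap from the door frame to the table's −x edge is 0 mm.

The door frame's min-x is at 0; the table's min-x is 0; gap = 0 mm.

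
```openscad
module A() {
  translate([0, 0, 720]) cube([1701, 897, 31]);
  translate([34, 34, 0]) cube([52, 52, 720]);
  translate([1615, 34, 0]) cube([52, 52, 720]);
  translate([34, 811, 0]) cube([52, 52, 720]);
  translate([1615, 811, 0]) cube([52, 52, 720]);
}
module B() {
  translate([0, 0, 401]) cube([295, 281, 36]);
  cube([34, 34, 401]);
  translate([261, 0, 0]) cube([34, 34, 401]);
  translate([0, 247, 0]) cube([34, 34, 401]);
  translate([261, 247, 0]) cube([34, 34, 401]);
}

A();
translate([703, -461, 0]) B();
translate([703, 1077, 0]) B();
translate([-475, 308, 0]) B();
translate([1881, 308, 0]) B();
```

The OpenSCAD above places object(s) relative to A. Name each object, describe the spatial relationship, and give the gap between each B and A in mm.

Each stool's nearest face is 180 mm from the table's bounding box.

A is a table. B is a stool. Four stools sit around the table at the −y, +y, −x, +x sides. The gap between each stool and the table is 180 mm.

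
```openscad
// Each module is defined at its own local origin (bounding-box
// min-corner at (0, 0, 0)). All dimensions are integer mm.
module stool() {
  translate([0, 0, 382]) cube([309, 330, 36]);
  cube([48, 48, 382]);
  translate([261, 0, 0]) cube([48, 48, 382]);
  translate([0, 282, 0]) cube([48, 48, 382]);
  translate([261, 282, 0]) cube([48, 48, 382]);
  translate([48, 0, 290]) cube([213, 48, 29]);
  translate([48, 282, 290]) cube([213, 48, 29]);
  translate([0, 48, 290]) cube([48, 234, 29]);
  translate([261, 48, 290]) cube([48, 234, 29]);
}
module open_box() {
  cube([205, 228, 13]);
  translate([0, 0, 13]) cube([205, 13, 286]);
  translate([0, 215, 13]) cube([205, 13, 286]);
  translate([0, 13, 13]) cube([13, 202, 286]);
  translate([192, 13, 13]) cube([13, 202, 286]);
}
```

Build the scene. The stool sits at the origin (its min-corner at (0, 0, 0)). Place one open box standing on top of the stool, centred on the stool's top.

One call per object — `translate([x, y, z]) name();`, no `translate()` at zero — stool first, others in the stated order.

stool();
translate([52, 51, 418]) open_box();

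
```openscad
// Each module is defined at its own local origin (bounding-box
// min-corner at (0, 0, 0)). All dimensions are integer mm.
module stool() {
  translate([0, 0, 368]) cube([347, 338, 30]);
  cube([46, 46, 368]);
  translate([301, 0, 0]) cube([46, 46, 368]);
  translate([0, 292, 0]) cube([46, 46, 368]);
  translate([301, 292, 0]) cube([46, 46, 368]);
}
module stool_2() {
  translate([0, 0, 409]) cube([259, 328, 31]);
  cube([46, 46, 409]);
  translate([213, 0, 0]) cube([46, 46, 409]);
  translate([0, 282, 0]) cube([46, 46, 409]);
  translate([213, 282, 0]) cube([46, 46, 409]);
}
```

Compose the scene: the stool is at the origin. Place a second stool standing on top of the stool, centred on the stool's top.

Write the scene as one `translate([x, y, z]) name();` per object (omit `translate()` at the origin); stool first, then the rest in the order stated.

stool();
translate([44, 5, 398]) stool_2();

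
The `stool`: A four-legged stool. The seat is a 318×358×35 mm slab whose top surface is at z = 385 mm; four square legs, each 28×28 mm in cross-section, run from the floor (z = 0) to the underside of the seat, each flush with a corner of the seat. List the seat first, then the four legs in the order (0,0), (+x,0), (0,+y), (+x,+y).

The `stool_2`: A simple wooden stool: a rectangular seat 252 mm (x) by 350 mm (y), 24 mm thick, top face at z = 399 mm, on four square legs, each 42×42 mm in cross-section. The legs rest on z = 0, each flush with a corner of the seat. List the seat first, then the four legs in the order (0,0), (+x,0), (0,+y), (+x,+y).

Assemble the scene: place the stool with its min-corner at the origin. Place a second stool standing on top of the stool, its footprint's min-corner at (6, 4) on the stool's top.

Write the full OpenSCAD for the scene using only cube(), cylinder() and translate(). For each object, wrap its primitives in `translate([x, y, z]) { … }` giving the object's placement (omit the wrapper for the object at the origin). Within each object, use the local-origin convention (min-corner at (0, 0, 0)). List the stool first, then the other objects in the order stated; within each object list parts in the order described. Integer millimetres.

translate([0, 0, 350]) cube([318, 358, 35]);
cube([28, 28, 350]);
translate([290, 0, 0]) cube([28, 28, 350]);
translate([0, 330, 0]) cube([28, 28, 350]);
translate([290, 330, 0]) cube([28, 28, 350]);
translate([6, 4, 385]) {
  translate([0, 0, 375]) cube([252, 350, 24]);
  cube([42, 42, 375]);
  translate([210, 0, 0]) cube([42, 42, 375]);
  translate([0, 308, 0]) cube([42, 42, 375]);
  translate([210, 308, 0]) cube([42, 42, 375]);
}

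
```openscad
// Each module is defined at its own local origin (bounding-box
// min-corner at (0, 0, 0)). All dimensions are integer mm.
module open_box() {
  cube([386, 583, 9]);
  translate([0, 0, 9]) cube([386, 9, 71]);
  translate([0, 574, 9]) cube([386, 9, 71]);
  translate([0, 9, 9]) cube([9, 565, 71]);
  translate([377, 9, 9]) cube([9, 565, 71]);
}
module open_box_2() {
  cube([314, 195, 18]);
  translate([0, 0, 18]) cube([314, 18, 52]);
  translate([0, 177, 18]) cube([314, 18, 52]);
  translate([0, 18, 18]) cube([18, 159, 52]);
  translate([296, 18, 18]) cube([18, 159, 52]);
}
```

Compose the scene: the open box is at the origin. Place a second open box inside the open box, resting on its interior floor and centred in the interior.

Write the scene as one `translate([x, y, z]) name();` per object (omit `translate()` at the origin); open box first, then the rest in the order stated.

open_box();
translate([36, 194, 9]) open_box_2();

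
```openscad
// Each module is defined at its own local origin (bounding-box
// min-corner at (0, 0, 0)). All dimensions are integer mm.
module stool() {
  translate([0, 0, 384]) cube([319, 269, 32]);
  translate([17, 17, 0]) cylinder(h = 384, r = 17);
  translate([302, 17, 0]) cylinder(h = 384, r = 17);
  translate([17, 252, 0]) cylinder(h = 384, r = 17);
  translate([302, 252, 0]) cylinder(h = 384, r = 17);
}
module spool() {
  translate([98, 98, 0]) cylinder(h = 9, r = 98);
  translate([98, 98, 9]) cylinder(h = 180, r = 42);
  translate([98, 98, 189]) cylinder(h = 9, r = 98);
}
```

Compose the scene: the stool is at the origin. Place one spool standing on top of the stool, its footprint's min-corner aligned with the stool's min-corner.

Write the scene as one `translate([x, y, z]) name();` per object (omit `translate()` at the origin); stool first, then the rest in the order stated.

stool();
translate([0, 0, 416]) spool();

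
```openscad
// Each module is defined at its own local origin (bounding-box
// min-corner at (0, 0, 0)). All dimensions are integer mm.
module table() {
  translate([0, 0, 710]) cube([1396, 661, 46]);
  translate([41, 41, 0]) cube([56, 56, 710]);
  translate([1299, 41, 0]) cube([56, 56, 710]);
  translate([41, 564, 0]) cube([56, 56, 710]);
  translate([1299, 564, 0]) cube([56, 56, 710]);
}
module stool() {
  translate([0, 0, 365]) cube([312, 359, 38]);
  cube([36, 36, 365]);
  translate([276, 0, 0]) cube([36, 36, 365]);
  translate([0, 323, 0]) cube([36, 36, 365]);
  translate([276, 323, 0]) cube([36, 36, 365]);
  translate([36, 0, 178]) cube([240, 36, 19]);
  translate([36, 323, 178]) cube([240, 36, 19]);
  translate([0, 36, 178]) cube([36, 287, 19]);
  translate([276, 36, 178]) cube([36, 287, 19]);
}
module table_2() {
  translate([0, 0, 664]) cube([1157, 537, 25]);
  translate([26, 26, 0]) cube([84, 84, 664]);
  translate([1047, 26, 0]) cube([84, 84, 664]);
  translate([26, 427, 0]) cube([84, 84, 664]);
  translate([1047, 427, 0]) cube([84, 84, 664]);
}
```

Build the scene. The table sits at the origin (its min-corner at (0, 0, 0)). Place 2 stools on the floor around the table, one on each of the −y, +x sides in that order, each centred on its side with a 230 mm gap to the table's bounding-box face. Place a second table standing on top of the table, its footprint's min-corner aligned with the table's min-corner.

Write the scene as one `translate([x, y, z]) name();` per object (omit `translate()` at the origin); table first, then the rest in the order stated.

table();
translate([542, -589, 0]) stool();
translate([1626, 151, 0]) stool();
translate([0, 0, 756]) table_2();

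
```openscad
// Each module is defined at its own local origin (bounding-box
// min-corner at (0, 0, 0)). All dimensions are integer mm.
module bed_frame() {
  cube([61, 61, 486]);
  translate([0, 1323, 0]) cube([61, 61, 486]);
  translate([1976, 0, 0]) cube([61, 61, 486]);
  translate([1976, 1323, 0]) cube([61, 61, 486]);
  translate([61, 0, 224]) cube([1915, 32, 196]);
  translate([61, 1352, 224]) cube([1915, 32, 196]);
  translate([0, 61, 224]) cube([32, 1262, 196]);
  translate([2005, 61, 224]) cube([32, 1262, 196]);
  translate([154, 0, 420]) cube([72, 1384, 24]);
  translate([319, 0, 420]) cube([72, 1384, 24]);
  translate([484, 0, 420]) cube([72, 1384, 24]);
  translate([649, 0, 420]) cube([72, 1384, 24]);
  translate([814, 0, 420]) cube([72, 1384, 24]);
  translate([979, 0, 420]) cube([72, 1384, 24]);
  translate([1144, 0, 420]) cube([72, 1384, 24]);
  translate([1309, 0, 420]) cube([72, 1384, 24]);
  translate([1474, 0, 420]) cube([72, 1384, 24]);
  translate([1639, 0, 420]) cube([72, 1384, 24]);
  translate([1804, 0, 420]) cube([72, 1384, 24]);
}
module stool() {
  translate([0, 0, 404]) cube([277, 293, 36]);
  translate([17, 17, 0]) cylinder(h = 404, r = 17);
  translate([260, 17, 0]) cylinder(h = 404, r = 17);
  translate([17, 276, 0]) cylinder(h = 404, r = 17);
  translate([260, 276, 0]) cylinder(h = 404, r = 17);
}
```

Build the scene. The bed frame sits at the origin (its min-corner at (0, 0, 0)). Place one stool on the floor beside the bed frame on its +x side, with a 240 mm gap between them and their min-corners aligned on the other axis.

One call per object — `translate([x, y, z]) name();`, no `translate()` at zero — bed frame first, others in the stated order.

bed_frame();
translate([2277, 0, 0]) stool();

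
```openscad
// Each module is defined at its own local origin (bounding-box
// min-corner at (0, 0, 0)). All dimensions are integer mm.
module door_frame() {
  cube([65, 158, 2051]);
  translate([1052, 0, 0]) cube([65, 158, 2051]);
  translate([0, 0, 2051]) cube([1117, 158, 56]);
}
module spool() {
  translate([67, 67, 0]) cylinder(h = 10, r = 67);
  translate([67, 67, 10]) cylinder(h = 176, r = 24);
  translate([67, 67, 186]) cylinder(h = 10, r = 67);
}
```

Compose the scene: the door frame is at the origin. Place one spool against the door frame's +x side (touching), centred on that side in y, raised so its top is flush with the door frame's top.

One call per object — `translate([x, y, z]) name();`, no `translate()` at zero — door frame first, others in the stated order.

door_frame();
translate([1117, 12, 1911]) spool();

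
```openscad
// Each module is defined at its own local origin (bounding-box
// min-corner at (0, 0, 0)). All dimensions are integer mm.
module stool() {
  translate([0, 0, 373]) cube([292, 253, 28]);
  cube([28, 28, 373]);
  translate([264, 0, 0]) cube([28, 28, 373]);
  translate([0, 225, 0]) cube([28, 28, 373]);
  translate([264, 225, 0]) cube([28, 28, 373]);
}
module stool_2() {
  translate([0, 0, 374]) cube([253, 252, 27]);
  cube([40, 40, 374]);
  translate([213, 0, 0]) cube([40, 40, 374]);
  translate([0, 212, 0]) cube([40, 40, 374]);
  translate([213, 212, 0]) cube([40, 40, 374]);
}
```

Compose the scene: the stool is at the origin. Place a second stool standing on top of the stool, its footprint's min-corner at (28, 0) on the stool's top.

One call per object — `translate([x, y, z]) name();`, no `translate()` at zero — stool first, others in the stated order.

stool();
translate([28, 0, 401]) stool_2();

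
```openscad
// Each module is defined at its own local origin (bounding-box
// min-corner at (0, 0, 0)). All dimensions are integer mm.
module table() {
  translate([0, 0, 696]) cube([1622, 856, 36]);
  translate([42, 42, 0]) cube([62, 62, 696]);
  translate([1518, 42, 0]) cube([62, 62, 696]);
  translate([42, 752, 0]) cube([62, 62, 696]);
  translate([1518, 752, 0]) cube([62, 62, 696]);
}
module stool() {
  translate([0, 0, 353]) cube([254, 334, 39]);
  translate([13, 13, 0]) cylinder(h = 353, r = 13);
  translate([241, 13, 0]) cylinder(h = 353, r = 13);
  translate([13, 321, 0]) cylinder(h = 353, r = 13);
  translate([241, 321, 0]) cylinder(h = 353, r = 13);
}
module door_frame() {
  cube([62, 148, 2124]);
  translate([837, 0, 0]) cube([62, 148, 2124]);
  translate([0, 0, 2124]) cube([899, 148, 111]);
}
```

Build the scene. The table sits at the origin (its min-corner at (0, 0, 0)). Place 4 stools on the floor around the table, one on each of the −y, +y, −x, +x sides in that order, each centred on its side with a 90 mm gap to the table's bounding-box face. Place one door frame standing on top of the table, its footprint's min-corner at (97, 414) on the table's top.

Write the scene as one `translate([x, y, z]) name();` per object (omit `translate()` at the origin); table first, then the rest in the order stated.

table();
translate([684, -424, 0]) stool();
translate([684, 946, 0]) stool();
translate([-344, 261, 0]) stool();
translate([1712, 261, 0]) stool();
translate([97, 414, 732]) door_frame();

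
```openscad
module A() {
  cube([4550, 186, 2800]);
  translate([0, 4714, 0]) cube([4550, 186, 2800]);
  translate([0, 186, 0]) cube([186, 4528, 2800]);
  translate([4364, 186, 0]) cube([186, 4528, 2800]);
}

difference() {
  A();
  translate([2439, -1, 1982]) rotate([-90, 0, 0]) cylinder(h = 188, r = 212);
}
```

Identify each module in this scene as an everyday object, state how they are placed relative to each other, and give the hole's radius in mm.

A is a house frame. The house frame has a circular hole through its front wall. The hole's radius is 212 mm.

The subtracted cylinder has r = 212 mm.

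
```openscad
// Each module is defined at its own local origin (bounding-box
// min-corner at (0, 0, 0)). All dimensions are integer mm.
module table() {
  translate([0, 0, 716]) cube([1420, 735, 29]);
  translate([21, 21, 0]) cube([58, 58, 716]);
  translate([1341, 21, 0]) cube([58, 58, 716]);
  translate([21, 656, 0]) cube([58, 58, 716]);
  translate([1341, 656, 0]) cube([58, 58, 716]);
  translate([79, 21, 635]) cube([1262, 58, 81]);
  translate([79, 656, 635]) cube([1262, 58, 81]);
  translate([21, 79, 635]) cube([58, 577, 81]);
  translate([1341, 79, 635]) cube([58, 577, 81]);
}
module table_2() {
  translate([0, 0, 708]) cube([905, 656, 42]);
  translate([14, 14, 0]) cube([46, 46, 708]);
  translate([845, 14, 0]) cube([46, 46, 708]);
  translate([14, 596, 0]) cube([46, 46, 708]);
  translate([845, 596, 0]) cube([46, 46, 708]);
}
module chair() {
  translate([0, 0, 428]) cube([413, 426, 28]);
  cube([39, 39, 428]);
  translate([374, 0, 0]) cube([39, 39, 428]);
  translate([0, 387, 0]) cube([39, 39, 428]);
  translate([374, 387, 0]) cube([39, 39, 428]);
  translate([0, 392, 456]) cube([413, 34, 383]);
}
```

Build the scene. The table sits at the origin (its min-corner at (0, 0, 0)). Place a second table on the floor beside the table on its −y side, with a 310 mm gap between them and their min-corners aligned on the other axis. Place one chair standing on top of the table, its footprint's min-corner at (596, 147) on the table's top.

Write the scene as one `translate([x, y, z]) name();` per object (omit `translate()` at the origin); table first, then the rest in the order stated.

table();
translate([0, -966, 0]) table_2();
translate([596, 147, 745]) chair();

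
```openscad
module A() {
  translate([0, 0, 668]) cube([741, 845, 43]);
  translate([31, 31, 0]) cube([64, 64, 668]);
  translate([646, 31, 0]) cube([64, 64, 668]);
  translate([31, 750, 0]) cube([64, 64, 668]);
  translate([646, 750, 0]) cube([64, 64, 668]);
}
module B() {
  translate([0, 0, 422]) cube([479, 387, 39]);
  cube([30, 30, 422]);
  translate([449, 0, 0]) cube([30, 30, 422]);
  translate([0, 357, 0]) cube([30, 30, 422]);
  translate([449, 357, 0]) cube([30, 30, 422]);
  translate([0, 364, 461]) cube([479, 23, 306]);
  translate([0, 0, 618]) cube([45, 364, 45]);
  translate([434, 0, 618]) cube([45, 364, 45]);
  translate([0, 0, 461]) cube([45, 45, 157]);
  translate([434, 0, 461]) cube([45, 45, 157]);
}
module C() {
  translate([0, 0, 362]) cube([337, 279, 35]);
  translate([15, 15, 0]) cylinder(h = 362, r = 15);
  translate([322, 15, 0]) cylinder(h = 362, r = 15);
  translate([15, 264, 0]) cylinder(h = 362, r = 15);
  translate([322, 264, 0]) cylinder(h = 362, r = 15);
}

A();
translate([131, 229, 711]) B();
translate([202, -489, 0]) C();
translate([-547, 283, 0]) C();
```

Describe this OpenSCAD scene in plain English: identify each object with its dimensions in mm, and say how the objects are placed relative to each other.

A is a table: top 741 mm (x) × 845 mm (y), 43 mm thick, upper face at z = 711 mm, on four 64×64 mm square legs, each inset 31 mm from the nearest pair of top edges, running from z = 0 to the bottom of the top.

B is a chair: 479×387 mm seat, 39 mm thick, top at z = 461 mm, on four 30 mm square corner legs flush with the seat edges. A 23 mm thick backrest slab spans the full seat width, extending 306 mm above the seat top, its back face flush with the seat's +y edge. Two armrests of 45×45 mm section run along each side from the seat's front edge to the front of the backrest, top faces 202 mm above the seat top and outer faces flush with the seat's x-edges; a 45×45 mm post under the front of each armrest stands on the seat at the front corner.

C is a four-legged stool. The seat is a 337×279×35 mm slab whose top surface is at z = 397 mm; four round legs, each 30 mm in diameter, run from the floor (z = 0) to the underside of the seat, each leg's axis is inset half a diameter from the nearest pair of seat edges (so the leg's bounding box is flush with the corner).

The chair is on top of the table, centred. Two stools sit around the table at the −y, −x sides.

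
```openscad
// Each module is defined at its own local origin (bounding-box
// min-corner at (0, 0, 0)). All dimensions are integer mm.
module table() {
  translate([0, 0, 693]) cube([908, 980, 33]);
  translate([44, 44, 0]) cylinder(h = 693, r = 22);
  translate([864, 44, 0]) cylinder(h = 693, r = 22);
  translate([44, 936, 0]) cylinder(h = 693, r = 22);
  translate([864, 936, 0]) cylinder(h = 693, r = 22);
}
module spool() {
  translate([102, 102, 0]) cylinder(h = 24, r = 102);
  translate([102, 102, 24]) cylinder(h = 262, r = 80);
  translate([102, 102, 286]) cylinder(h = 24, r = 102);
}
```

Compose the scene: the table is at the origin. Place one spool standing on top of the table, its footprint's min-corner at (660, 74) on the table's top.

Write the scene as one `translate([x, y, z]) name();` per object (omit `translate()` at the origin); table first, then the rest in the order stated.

table();
translate([660, 74, 726]) spool();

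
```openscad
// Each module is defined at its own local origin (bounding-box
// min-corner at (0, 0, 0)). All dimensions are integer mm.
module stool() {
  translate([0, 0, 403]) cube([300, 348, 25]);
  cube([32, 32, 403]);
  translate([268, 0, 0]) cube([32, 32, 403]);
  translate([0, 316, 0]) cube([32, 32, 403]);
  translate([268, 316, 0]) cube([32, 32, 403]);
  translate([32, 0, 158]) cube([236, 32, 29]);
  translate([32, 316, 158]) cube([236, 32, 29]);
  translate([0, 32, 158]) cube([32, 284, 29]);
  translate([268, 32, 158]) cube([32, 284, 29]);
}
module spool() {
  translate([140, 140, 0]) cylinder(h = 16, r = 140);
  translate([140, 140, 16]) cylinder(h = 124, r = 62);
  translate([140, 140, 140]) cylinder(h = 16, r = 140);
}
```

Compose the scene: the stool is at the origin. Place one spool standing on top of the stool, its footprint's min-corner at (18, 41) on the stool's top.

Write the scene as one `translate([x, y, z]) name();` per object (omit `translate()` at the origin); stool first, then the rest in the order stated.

stool();
translate([18, 41, 428]) spool();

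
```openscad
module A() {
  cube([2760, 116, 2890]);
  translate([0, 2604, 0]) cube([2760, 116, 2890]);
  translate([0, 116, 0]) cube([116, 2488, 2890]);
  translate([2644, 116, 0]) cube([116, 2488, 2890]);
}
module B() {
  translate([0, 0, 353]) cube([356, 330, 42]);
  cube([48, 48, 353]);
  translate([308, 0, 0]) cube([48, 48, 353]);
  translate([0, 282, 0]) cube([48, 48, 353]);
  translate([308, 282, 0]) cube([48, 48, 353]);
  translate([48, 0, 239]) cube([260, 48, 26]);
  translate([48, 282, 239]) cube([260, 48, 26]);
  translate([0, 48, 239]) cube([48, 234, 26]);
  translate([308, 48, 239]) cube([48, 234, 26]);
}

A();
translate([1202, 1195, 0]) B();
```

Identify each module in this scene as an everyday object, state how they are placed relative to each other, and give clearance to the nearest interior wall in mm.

A is a house frame. B is a stool. The stool sits inside the house frame, centred. The clearance to the nearest interior wall is 1079 mm.

Clearances: x = 1086, y = 1079; minimum 1079 mm.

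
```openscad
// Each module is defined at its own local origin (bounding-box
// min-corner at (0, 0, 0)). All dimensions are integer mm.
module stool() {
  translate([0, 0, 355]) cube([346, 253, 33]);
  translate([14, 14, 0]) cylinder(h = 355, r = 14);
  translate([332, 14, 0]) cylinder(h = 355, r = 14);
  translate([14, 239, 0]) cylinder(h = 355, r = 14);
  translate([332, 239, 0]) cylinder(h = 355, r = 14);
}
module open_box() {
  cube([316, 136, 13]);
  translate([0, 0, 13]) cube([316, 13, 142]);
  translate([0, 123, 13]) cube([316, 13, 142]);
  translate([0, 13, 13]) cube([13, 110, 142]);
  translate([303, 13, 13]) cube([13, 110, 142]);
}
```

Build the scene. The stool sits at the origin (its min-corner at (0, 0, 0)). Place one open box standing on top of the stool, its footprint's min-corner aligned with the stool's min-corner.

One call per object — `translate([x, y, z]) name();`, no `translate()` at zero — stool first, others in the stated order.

stool();
translate([0, 0, 388]) open_box();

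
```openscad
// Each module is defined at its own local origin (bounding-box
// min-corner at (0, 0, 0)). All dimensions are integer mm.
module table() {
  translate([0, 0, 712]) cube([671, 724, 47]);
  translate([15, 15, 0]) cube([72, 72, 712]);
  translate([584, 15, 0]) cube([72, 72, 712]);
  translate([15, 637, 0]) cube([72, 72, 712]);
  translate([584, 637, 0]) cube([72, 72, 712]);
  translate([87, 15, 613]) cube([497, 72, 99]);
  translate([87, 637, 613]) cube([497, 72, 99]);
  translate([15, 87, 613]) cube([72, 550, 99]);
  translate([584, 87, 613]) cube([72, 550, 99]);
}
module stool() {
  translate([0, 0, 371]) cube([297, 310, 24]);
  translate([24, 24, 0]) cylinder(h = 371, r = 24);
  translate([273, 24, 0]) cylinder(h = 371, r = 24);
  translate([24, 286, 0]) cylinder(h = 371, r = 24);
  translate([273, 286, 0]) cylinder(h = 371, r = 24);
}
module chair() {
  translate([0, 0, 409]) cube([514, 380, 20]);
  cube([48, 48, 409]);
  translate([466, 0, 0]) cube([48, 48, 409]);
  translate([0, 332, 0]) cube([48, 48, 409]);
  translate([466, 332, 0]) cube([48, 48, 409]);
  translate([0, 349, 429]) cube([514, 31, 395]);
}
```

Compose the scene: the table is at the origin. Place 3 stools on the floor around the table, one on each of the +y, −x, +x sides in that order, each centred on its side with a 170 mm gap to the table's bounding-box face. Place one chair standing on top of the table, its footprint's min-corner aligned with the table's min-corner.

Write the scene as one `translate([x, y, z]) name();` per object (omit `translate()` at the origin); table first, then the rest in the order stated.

table();
translate([187, 894, 0]) stool();
translate([-467, 207, 0]) stool();
translate([841, 207, 0]) stool();
translate([0, 0, 759]) chair();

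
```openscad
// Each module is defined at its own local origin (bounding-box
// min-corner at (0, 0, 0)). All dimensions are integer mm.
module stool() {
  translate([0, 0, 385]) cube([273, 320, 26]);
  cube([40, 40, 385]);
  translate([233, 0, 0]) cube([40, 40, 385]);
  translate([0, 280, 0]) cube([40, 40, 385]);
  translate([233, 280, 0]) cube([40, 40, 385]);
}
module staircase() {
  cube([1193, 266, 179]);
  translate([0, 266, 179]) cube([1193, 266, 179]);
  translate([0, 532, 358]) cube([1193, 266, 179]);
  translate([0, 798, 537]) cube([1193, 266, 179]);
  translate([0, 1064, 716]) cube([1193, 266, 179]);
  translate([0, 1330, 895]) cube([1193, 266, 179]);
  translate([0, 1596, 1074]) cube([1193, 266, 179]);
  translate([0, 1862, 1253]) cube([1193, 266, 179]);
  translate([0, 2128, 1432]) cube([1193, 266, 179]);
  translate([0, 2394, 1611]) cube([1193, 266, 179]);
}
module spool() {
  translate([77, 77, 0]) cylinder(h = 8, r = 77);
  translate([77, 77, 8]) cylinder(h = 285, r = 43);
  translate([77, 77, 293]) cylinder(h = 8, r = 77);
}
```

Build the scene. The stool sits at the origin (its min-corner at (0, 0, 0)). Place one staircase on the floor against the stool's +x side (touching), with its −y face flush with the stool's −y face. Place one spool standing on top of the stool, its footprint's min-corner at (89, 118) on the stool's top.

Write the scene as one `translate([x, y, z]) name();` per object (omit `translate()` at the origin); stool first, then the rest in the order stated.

stool();
translate([273, 0, 0]) staircase();
translate([89, 118, 411]) spool();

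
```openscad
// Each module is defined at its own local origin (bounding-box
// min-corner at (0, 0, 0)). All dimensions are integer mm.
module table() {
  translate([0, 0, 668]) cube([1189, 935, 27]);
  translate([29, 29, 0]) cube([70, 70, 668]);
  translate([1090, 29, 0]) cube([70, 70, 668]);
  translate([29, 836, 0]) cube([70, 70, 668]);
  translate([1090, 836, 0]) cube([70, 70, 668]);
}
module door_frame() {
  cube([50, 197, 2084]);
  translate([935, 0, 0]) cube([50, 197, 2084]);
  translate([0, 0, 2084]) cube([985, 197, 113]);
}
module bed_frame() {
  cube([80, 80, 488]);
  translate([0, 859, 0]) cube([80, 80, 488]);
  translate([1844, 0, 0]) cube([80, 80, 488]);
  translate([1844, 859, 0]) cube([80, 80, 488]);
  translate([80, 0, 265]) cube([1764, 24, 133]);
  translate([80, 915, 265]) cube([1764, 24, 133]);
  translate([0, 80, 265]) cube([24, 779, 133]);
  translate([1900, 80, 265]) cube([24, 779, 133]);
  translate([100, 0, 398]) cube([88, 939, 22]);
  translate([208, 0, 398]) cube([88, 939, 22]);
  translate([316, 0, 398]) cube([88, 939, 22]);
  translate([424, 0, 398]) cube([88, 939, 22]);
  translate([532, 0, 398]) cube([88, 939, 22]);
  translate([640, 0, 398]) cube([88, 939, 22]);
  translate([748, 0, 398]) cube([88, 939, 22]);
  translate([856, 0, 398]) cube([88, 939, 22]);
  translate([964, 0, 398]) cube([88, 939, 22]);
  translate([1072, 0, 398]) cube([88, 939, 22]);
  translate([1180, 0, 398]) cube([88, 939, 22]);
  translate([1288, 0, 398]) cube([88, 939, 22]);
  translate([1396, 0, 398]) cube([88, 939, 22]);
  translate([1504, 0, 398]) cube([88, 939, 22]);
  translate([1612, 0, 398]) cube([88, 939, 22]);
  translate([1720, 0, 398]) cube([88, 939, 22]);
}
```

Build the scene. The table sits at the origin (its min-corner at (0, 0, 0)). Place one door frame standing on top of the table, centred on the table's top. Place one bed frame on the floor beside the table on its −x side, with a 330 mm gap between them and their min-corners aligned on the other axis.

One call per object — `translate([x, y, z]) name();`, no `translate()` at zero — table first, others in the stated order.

table();
translate([102, 369, 695]) door_frame();
translate([-2254, 0, 0]) bed_frame();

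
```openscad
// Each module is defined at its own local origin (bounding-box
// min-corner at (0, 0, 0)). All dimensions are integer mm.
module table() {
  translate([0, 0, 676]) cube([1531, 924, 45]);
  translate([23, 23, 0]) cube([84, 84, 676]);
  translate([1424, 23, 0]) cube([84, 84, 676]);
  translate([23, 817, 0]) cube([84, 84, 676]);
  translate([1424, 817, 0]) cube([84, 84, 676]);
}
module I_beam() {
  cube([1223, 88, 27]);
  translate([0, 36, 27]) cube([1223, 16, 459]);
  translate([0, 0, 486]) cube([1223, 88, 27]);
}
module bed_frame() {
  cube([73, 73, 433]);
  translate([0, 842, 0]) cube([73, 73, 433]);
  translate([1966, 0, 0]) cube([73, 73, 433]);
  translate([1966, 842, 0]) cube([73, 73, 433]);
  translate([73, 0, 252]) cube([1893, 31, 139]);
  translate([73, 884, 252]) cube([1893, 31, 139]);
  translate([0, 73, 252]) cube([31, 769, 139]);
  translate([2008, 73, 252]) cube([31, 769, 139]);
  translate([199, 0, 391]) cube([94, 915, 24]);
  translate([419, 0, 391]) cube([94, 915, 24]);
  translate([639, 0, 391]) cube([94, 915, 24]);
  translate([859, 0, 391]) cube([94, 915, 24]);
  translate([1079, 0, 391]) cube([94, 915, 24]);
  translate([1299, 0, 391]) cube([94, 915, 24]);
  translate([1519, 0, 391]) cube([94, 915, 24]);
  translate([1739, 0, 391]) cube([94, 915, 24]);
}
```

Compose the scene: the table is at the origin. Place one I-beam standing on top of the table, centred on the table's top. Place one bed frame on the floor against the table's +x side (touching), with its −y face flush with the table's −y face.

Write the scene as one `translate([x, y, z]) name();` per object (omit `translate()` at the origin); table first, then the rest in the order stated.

table();
translate([154, 418, 721]) I_beam();
translate([1531, 0, 0]) bed_frame();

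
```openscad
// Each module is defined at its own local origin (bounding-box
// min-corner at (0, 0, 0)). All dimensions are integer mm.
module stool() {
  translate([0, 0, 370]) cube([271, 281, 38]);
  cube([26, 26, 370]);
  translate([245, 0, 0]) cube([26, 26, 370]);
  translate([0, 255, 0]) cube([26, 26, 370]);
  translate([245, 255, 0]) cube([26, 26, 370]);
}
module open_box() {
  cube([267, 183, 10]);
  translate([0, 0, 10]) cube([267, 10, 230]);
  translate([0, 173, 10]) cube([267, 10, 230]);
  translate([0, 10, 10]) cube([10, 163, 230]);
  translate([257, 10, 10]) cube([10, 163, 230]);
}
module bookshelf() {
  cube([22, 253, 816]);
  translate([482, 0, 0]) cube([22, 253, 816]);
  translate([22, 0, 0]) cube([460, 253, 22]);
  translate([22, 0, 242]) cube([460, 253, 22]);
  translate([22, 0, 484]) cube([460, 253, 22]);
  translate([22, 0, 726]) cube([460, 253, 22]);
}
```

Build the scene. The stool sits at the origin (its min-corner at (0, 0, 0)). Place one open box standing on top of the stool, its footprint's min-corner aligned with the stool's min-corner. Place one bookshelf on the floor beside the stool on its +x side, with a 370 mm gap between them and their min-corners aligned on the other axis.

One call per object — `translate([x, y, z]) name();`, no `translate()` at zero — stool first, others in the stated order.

stool();
translate([0, 0, 408]) open_box();
translate([641, 0, 0]) bookshelf();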